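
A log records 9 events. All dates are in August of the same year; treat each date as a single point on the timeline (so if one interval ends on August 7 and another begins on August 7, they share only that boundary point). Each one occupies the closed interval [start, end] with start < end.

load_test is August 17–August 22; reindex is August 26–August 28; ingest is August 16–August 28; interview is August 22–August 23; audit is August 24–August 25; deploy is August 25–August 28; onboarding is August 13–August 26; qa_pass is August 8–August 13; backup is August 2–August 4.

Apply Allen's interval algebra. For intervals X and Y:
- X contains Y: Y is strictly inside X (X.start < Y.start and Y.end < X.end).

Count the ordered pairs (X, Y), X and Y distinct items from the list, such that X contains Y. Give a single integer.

6

Checking all 72 ordered pairs for relation 'contains'; matching pairs in alphabetical order:
(ingest, audit): ingest contains audit ✓
(ingest, interview): ingest contains interview ✓
(ingest, load_test): ingest contains load_test ✓
(onboarding, audit): onboarding contains audit ✓
(onboarding, interview): onboarding contains interview ✓
(onboarding, load_test): onboarding contains load_test ✓
Count: 6.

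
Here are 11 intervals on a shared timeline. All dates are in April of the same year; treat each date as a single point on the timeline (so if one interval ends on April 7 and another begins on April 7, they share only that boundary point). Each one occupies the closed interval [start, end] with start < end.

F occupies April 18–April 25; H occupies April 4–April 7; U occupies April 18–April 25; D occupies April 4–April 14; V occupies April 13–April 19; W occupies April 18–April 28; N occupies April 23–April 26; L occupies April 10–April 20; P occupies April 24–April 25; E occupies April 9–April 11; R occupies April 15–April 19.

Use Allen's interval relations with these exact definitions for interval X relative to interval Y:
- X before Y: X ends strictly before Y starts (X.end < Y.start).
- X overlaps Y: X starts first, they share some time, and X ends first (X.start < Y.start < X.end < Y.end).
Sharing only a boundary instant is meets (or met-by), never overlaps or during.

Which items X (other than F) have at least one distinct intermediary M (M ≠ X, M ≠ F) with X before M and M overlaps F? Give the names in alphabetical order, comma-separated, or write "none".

Target F = [April 18, April 25].
Intermediaries M with M overlaps F: L, R, V.
Via L — items with X before L: H.
Via R — items with X before R: D, E, H.
Via V — items with X before V: E, H.
Union: D, E, H.

D, E, H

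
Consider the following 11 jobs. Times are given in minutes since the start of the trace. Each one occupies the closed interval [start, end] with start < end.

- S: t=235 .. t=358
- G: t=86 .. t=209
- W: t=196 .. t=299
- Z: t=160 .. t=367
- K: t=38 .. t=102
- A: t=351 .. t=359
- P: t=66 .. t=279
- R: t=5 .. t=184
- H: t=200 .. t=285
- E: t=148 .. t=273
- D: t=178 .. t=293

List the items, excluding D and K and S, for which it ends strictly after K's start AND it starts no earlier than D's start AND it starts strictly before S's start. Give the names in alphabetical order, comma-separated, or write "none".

Conditions: its end is strictly after K's start (X.end > t=38) AND its start is no earlier than D's start (X.start >= t=178) AND its start is strictly before S's start (X.start < t=235).
A: end t=359 > t=38? ✓; start t=351 >= t=178? ✓; start t=351 < t=235? ✗ → no.
E: end t=273 > t=38? ✓; start t=148 >= t=178? ✗; start t=148 < t=235? ✓ → no.
G: end t=209 > t=38? ✓; start t=86 >= t=178? ✗; start t=86 < t=235? ✓ → no.
H: end t=285 > t=38? ✓; start t=200 >= t=178? ✓; start t=200 < t=235? ✓ → yes.
P: end t=279 > t=38? ✓; start t=66 >= t=178? ✗; start t=66 < t=235? ✓ → no.
R: end t=184 > t=38? ✓; start t=5 >= t=178? ✗; start t=5 < t=235? ✓ → no.
W: end t=299 > t=38? ✓; start t=196 >= t=178? ✓; start t=196 < t=235? ✓ → yes.
Z: end t=367 > t=38? ✓; start t=160 >= t=178? ✗; start t=160 < t=235? ✓ → no.
Result: H, W.

H, W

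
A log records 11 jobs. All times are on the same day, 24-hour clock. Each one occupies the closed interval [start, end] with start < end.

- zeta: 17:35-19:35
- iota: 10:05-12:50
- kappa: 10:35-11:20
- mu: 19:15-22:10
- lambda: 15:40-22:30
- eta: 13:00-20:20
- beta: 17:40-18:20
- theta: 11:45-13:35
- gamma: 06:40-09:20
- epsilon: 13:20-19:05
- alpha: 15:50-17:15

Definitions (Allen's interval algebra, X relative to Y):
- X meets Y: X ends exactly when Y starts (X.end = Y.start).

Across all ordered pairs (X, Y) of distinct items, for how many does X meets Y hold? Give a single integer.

0

Checking all 110 ordered pairs for relation 'meets'; matching pairs in alphabetical order:
No pair satisfies it.
Count: 0.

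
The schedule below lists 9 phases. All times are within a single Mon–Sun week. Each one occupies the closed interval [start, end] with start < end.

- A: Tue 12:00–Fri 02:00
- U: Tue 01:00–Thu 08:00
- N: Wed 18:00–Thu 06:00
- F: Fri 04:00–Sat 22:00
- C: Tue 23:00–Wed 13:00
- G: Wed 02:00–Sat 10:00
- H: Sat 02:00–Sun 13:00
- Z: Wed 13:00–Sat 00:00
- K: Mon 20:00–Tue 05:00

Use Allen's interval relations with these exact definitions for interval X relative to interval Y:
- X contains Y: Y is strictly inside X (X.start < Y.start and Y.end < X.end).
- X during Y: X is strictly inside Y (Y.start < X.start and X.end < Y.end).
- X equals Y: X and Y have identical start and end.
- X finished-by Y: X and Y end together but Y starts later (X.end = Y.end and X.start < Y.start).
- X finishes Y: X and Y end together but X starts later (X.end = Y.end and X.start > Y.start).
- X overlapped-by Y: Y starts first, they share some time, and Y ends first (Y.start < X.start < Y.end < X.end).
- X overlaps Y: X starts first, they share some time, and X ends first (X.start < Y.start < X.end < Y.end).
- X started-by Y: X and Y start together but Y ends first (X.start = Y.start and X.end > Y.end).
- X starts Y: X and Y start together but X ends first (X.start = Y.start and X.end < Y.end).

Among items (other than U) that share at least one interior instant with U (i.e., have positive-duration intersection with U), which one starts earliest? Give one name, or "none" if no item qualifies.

K

Target U = [Tue 01:00, Thu 08:00].
A [Tue 12:00, Fri 02:00] → overlapped-by → candidate.
C [Tue 23:00, Wed 13:00] → during → candidate.
F [Fri 04:00, Sat 22:00] → after → excluded.
G [Wed 02:00, Sat 10:00] → overlapped-by → candidate.
H [Sat 02:00, Sun 13:00] → after → excluded.
K [Mon 20:00, Tue 05:00] → overlaps → candidate.
N [Wed 18:00, Thu 06:00] → during → candidate.
Z [Wed 13:00, Sat 00:00] → overlapped-by → candidate.
Among candidates, earliest start is Mon 20:00 → K.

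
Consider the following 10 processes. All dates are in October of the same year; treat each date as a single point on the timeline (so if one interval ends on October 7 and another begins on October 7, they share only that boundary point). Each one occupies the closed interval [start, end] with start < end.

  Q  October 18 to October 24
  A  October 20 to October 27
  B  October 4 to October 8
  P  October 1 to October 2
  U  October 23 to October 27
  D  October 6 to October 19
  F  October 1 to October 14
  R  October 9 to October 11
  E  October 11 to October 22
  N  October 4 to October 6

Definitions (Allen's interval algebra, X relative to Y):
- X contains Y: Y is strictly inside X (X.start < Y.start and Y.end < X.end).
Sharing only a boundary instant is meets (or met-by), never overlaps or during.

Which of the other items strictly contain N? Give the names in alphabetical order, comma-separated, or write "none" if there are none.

F

Target N = [October 4, October 6].
A [October 20, October 27] → after → no.
B [October 4, October 8] → started-by → no.
D [October 6, October 19] → met-by → no.
E [October 11, October 22] → after → no.
F [October 1, October 14] → contains → yes.
P [October 1, October 2] → before → no.
Q [October 18, October 24] → after → no.
R [October 9, October 11] → after → no.
U [October 23, October 27] → after → no.
Result: F.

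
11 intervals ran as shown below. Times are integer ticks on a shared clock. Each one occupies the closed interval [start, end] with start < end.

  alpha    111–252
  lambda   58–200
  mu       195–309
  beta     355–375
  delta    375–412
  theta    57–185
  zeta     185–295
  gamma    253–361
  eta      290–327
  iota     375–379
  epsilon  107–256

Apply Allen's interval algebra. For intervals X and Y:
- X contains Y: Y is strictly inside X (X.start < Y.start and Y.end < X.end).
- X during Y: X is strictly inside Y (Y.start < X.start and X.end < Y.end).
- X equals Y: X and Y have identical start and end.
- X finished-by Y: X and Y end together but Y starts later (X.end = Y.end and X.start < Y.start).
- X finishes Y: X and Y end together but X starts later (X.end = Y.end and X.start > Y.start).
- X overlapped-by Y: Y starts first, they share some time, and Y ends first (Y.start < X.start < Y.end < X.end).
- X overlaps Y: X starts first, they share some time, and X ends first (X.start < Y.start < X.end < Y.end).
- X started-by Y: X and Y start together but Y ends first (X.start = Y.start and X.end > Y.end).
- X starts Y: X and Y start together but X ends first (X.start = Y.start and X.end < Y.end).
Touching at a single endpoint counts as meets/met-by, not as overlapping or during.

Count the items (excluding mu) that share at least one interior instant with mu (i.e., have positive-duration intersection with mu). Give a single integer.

6

Target mu = [195, 309].
alpha [111, 252] → overlaps → counts.
beta [355, 375] → after → no.
delta [375, 412] → after → no.
epsilon [107, 256] → overlaps → counts.
eta [290, 327] → overlapped-by → counts.
gamma [253, 361] → overlapped-by → counts.
iota [375, 379] → after → no.
lambda [58, 200] → overlaps → counts.
theta [57, 185] → before → no.
zeta [185, 295] → overlaps → counts.
Total: 6.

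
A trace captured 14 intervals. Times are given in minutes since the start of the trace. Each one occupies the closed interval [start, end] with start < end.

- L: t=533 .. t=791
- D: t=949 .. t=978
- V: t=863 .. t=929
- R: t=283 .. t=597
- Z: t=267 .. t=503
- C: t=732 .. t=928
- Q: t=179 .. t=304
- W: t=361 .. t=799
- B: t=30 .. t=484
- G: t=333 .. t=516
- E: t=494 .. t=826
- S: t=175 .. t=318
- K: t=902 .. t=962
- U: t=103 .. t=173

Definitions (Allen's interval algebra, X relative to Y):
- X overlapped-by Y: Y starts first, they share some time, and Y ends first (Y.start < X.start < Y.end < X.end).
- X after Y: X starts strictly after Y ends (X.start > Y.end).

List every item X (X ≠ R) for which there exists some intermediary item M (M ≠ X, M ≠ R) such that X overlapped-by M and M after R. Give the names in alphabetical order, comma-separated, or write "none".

Target R = [t=283, t=597].
Intermediaries M with M after R: C, D, K, V.
Via C — items with X overlapped-by C: K, V.
Via D — items with X overlapped-by D: none.
Via K — items with X overlapped-by K: D.
Via V — items with X overlapped-by V: K.
Union: D, K, V.

D, K, V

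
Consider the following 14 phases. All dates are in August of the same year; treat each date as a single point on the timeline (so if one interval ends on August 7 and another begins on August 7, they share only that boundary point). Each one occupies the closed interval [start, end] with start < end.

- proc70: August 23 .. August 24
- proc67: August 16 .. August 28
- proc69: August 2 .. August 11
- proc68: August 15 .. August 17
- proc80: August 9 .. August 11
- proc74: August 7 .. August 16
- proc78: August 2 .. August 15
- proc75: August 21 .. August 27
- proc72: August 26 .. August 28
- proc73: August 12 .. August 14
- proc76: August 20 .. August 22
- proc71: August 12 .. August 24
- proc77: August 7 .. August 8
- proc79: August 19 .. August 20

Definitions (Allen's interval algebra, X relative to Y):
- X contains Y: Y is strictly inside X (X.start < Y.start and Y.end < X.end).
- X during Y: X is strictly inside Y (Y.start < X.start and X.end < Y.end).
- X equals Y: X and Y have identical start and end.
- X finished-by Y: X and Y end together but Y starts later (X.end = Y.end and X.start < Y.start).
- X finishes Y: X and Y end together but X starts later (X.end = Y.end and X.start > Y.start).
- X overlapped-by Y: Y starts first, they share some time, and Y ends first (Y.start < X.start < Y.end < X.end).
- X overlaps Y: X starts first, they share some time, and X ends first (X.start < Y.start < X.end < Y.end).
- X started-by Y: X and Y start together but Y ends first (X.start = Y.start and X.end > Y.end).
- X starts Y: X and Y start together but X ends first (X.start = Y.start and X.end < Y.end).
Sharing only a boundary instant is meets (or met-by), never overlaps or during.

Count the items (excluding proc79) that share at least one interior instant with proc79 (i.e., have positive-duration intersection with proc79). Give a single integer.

2

Target proc79 = [August 19, August 20].
proc67 [August 16, August 28] → contains → counts.
proc68 [August 15, August 17] → before → no.
proc69 [August 2, August 11] → before → no.
proc70 [August 23, August 24] → after → no.
proc71 [August 12, August 24] → contains → counts.
proc72 [August 26, August 28] → after → no.
proc73 [August 12, August 14] → before → no.
proc74 [August 7, August 16] → before → no.
proc75 [August 21, August 27] → after → no.
proc76 [August 20, August 22] → met-by → no.
proc77 [August 7, August 8] → before → no.
proc78 [August 2, August 15] → before → no.
proc80 [August 9, August 11] → before → no.
Total: 2.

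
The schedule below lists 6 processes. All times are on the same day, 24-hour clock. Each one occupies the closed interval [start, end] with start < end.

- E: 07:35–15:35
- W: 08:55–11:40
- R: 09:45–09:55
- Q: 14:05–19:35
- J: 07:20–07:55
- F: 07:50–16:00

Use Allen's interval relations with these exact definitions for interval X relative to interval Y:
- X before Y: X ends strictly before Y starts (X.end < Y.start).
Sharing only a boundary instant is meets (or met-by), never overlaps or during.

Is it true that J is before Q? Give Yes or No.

Yes

J = [07:20, 07:55], Q = [14:05, 19:35].
Actual relation of J to Q: before.
Asked whether 'before' holds → Yes.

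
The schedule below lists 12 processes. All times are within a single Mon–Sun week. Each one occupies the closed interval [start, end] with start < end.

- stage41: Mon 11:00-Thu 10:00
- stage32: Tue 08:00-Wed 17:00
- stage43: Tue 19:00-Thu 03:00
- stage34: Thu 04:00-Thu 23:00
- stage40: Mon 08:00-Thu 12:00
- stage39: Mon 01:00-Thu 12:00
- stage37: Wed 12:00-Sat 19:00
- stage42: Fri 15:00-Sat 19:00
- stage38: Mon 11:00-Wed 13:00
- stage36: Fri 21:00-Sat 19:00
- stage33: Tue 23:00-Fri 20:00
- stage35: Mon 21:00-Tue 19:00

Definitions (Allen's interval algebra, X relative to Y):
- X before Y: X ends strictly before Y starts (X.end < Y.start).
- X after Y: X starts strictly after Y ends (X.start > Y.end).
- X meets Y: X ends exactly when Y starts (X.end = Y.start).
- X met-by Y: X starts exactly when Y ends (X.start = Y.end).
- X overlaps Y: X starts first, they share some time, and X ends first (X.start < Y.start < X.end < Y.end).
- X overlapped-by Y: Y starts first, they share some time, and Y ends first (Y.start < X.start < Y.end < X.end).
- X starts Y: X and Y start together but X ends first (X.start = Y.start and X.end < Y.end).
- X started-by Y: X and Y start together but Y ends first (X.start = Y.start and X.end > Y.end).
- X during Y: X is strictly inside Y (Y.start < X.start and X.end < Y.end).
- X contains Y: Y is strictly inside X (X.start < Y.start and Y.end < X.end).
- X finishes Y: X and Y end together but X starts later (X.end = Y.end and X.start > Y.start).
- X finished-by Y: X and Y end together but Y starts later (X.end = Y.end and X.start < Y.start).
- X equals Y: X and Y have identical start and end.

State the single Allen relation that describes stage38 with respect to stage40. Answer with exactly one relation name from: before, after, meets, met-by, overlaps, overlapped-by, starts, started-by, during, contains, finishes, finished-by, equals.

stage38 = [Mon 11:00, Wed 13:00]; stage40 = [Mon 08:00, Thu 12:00].
Compare endpoints: stage38.start > stage40.start, stage38.start < stage40.end, stage38.end > stage40.start, stage38.end < stage40.end.
That pattern is 'during'.

during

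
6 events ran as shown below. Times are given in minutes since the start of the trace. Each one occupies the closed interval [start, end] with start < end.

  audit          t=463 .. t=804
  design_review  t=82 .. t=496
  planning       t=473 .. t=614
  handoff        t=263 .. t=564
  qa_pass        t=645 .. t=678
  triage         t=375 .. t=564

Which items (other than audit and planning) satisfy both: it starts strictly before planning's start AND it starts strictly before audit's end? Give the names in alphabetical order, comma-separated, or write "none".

design_review, handoff, triage

Conditions: its start is strictly before planning's start (X.start < t=473) AND its start is strictly before audit's end (X.start < t=804).
design_review: start t=82 < t=473? ✓; start t=82 < t=804? ✓ → yes.
handoff: start t=263 < t=473? ✓; start t=263 < t=804? ✓ → yes.
qa_pass: start t=645 < t=473? ✗; start t=645 < t=804? ✓ → no.
triage: start t=375 < t=473? ✓; start t=375 < t=804? ✓ → yes.
Result: design_review, handoff, triage.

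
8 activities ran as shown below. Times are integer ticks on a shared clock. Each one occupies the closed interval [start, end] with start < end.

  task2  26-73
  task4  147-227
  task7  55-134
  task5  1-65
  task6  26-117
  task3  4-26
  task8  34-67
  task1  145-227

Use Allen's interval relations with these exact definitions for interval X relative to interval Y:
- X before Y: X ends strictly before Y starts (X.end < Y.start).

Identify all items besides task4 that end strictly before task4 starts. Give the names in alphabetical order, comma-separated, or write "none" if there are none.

Target task4 = [147, 227].
task1 [145, 227] → finished-by → no.
task2 [26, 73] → before → yes.
task3 [4, 26] → before → yes.
task5 [1, 65] → before → yes.
task6 [26, 117] → before → yes.
task7 [55, 134] → before → yes.
task8 [34, 67] → before → yes.
Result: task2, task3, task5, task6, task7, task8.

task2, task3, task5, task6, task7, task8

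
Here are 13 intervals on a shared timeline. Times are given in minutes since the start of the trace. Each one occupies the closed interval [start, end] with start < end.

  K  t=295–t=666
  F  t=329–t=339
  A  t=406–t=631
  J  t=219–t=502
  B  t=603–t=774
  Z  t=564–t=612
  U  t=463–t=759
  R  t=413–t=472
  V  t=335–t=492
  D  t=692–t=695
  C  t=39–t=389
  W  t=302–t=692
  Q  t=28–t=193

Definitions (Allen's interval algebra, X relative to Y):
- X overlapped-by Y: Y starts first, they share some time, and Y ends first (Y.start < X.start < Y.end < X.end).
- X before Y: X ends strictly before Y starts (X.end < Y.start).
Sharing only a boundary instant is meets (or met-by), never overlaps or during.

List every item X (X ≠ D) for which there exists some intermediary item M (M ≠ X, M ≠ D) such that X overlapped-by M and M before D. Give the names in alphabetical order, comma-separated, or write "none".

Target D = [t=692, t=695].
Intermediaries M with M before D: A, C, F, J, K, Q, R, V, Z.
Via A — items with X overlapped-by A: B, U.
Via C — items with X overlapped-by C: J, K, V, W.
Via F — items with X overlapped-by F: V.
Via J — items with X overlapped-by J: A, K, U, W.
Via K — items with X overlapped-by K: B, U, W.
Via Q — items with X overlapped-by Q: C.
Via R — items with X overlapped-by R: U.
Via V — items with X overlapped-by V: A, U.
Via Z — items with X overlapped-by Z: B.
Union: A, B, C, J, K, U, V, W.

A, B, C, J, K, U, V, W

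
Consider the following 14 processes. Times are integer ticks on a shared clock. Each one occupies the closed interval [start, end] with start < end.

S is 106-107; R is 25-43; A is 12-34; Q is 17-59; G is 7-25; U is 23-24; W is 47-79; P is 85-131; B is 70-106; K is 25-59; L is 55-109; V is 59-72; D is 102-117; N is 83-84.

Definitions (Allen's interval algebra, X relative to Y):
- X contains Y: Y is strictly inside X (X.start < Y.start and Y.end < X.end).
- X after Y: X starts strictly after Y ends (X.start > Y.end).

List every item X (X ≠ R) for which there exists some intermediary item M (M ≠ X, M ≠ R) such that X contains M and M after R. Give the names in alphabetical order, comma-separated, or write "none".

B, D, L, P, W

Target R = [25, 43].
Intermediaries M with M after R: B, D, L, N, P, S, V, W.
Via B — items with X contains B: L.
Via D — items with X contains D: P.
Via L — items with X contains L: none.
Via N — items with X contains N: B, L.
Via P — items with X contains P: none.
Via S — items with X contains S: D, L, P.
Via V — items with X contains V: L, W.
Via W — items with X contains W: none.
Union: B, D, L, P, W.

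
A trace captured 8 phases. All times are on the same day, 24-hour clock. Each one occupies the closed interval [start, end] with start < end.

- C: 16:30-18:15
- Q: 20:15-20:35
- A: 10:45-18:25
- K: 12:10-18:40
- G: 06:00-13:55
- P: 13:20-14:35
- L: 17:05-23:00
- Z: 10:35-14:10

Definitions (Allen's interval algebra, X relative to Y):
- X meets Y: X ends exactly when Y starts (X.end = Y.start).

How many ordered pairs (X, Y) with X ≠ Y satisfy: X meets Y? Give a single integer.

Checking all 56 ordered pairs for relation 'meets'; matching pairs in alphabetical order:
No pair satisfies it.
Count: 0.

0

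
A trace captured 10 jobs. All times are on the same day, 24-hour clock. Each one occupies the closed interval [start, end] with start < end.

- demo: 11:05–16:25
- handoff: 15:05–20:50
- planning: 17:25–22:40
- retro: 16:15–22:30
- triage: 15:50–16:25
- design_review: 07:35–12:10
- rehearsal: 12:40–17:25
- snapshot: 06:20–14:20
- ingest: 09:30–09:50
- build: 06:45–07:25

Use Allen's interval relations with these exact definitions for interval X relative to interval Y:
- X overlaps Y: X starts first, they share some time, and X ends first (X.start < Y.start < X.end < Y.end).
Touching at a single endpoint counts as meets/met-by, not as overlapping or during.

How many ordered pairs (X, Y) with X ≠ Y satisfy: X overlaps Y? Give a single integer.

12

Checking all 90 ordered pairs for relation 'overlaps'; matching pairs in alphabetical order:
(demo, handoff): demo overlaps handoff ✓
(demo, rehearsal): demo overlaps rehearsal ✓
(demo, retro): demo overlaps retro ✓
(design_review, demo): design_review overlaps demo ✓
(handoff, planning): handoff overlaps planning ✓
(handoff, retro): handoff overlaps retro ✓
(rehearsal, handoff): rehearsal overlaps handoff ✓
(rehearsal, retro): rehearsal overlaps retro ✓
(retro, planning): retro overlaps planning ✓
(snapshot, demo): snapshot overlaps demo ✓
(snapshot, rehearsal): snapshot overlaps rehearsal ✓
(triage, retro): triage overlaps retro ✓
Count: 12.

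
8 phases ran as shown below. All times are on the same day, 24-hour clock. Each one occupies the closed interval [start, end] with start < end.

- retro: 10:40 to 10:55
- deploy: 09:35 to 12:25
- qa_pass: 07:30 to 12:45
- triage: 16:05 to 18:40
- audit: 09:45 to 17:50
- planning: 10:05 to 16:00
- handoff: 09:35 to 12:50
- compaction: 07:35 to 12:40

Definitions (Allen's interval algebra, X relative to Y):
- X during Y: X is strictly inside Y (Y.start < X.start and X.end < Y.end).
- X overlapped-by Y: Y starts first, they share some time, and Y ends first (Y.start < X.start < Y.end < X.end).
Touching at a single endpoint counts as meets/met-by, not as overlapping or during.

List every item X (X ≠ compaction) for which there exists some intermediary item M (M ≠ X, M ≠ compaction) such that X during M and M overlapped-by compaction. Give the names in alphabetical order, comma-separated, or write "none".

planning, retro

Target compaction = [07:35, 12:40].
Intermediaries M with M overlapped-by compaction: audit, handoff, planning.
Via audit — items with X during audit: planning, retro.
Via handoff — items with X during handoff: retro.
Via planning — items with X during planning: retro.
Union: planning, retro.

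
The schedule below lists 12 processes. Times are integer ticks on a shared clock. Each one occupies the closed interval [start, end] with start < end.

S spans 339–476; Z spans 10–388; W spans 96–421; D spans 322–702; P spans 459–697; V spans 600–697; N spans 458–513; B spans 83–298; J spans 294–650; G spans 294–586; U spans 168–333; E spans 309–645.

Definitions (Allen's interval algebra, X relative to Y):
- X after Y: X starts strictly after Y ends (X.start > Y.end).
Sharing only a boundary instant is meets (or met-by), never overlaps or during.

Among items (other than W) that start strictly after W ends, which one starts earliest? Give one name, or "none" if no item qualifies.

N

Target W = [96, 421].
B [83, 298] → overlaps → excluded.
D [322, 702] → overlapped-by → excluded.
E [309, 645] → overlapped-by → excluded.
G [294, 586] → overlapped-by → excluded.
J [294, 650] → overlapped-by → excluded.
N [458, 513] → after → candidate.
P [459, 697] → after → candidate.
S [339, 476] → overlapped-by → excluded.
U [168, 333] → during → excluded.
V [600, 697] → after → candidate.
Z [10, 388] → overlaps → excluded.
Among candidates, earliest start is 458 → N.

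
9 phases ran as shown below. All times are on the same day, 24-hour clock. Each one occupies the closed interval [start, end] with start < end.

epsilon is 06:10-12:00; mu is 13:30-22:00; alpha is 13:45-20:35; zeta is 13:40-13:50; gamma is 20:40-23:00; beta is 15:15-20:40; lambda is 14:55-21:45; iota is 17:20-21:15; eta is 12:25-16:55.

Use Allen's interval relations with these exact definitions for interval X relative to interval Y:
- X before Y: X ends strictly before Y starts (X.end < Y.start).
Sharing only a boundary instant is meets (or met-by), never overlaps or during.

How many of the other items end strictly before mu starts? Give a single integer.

Target mu = [13:30, 22:00].
alpha [13:45, 20:35] → during → no.
beta [15:15, 20:40] → during → no.
epsilon [06:10, 12:00] → before → counts.
eta [12:25, 16:55] → overlaps → no.
gamma [20:40, 23:00] → overlapped-by → no.
iota [17:20, 21:15] → during → no.
lambda [14:55, 21:45] → during → no.
zeta [13:40, 13:50] → during → no.
Total: 1.

1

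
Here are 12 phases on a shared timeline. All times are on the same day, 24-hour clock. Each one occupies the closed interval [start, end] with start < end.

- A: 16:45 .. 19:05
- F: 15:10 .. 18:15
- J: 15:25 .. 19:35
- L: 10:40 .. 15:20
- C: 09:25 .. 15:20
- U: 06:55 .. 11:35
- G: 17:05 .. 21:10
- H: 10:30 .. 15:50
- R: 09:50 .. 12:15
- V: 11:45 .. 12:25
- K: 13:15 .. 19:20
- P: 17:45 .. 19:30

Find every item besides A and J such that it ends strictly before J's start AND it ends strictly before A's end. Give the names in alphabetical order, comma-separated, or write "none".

Conditions: its end is strictly before J's start (X.end < 15:25) AND its end is strictly before A's end (X.end < 19:05).
C: end 15:20 < 15:25? ✓; end 15:20 < 19:05? ✓ → yes.
F: end 18:15 < 15:25? ✗; end 18:15 < 19:05? ✓ → no.
G: end 21:10 < 15:25? ✗; end 21:10 < 19:05? ✗ → no.
H: end 15:50 < 15:25? ✗; end 15:50 < 19:05? ✓ → no.
K: end 19:20 < 15:25? ✗; end 19:20 < 19:05? ✗ → no.
L: end 15:20 < 15:25? ✓; end 15:20 < 19:05? ✓ → yes.
P: end 19:30 < 15:25? ✗; end 19:30 < 19:05? ✗ → no.
R: end 12:15 < 15:25? ✓; end 12:15 < 19:05? ✓ → yes.
U: end 11:35 < 15:25? ✓; end 11:35 < 19:05? ✓ → yes.
V: end 12:25 < 15:25? ✓; end 12:25 < 19:05? ✓ → yes.
Result: C, L, R, U, V.

C, L, R, U, V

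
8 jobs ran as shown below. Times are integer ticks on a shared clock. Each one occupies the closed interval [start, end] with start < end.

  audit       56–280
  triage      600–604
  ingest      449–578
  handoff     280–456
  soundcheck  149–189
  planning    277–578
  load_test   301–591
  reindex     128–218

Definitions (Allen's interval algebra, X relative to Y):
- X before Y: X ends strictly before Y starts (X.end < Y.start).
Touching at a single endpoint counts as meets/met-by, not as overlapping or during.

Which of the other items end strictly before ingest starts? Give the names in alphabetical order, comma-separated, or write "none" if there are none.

audit, reindex, soundcheck

Target ingest = [449, 578].
audit [56, 280] → before → yes.
handoff [280, 456] → overlaps → no.
load_test [301, 591] → contains → no.
planning [277, 578] → finished-by → no.
reindex [128, 218] → before → yes.
soundcheck [149, 189] → before → yes.
triage [600, 604] → after → no.
Result: audit, reindex, soundcheck.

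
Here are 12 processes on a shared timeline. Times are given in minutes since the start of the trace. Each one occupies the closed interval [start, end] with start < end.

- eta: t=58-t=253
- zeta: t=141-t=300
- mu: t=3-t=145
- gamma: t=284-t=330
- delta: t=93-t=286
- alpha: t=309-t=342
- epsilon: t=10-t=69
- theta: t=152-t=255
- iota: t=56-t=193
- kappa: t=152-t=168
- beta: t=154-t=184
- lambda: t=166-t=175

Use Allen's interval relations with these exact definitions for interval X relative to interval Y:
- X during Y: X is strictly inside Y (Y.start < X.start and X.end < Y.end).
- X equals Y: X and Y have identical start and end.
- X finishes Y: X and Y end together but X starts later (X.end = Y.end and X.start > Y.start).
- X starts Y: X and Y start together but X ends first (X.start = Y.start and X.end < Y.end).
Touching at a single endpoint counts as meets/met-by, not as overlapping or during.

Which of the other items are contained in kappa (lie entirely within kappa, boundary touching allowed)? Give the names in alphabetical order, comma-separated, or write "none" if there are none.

none

Target kappa = [t=152, t=168].
alpha [t=309, t=342] → after → no.
beta [t=154, t=184] → overlapped-by → no.
delta [t=93, t=286] → contains → no.
epsilon [t=10, t=69] → before → no.
eta [t=58, t=253] → contains → no.
gamma [t=284, t=330] → after → no.
iota [t=56, t=193] → contains → no.
lambda [t=166, t=175] → overlapped-by → no.
mu [t=3, t=145] → before → no.
theta [t=152, t=255] → started-by → no.
zeta [t=141, t=300] → contains → no.
Result: none.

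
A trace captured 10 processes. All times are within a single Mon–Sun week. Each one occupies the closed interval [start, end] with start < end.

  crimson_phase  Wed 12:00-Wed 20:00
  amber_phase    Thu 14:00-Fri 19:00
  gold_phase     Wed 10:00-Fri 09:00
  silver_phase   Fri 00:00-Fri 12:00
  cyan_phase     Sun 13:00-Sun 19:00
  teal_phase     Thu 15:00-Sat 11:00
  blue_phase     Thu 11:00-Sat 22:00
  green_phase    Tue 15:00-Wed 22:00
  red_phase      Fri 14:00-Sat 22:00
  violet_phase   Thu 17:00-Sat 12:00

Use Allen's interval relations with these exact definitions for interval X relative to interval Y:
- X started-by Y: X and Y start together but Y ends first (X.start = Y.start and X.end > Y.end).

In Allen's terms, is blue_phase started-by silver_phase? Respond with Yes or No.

blue_phase = [Thu 11:00, Sat 22:00], silver_phase = [Fri 00:00, Fri 12:00].
Actual relation of blue_phase to silver_phase: contains.
Asked whether 'started-by' holds → No.

No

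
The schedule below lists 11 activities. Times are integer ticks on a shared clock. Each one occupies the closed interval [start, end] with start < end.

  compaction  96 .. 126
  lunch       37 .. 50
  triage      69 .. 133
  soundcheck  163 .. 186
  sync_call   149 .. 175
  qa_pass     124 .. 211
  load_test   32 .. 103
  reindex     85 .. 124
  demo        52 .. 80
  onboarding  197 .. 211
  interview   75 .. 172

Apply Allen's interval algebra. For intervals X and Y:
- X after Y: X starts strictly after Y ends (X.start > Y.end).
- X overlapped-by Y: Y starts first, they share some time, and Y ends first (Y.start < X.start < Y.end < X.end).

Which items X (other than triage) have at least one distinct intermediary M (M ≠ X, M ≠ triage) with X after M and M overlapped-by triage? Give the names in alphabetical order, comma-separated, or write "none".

onboarding

Target triage = [69, 133].
Intermediaries M with M overlapped-by triage: interview, qa_pass.
Via interview — items with X after interview: onboarding.
Via qa_pass — items with X after qa_pass: none.
Union: onboarding.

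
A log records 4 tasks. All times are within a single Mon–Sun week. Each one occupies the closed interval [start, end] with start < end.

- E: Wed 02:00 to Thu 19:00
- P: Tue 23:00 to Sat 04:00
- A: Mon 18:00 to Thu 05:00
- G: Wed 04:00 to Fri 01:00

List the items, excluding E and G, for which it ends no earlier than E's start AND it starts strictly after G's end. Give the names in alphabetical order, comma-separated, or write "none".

Conditions: its end is no earlier than E's start (X.end >= Wed 02:00) AND its start is strictly after G's end (X.start > Fri 01:00).
A: end Thu 05:00 >= Wed 02:00? ✓; start Mon 18:00 > Fri 01:00? ✗ → no.
P: end Sat 04:00 >= Wed 02:00? ✓; start Tue 23:00 > Fri 01:00? ✗ → no.
Result: none.

none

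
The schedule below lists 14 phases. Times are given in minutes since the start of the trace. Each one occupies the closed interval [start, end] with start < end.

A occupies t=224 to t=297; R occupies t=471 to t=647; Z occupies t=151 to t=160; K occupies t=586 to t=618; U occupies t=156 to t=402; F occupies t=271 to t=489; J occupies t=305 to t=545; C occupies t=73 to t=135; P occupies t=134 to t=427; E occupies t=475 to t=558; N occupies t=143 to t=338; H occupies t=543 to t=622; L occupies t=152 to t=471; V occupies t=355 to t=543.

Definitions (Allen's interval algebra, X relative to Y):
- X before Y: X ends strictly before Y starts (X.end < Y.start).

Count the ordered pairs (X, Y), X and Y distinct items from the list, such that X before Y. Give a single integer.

47

Checking all 182 ordered pairs for relation 'before'; matching pairs in alphabetical order:
(A, E): A before E ✓
(A, H): A before H ✓
(A, J): A before J ✓
(A, K): A before K ✓
(A, R): A before R ✓
(A, V): A before V ✓
(C, A): C before A ✓
(C, E): C before E ✓
(C, F): C before F ✓
(C, H): C before H ✓
(C, J): C before J ✓
(C, K): C before K ✓
(C, L): C before L ✓
(C, N): C before N ✓
(C, R): C before R ✓
(C, U): C before U ✓
(C, V): C before V ✓
(C, Z): C before Z ✓
(E, K): E before K ✓
(F, H): F before H ✓
(F, K): F before K ✓
(J, K): J before K ✓
(L, E): L before E ✓
(L, H): L before H ✓
... plus 23 further pairs not listed.
Count: 47.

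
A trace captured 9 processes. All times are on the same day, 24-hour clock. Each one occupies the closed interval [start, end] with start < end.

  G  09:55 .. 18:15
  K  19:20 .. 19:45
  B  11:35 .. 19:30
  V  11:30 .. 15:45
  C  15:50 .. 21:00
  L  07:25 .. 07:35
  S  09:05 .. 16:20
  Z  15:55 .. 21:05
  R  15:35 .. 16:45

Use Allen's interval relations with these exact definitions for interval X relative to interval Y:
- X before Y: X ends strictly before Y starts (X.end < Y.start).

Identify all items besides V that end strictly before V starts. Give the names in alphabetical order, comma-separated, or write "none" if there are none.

Target V = [11:30, 15:45].
B [11:35, 19:30] → overlapped-by → no.
C [15:50, 21:00] → after → no.
G [09:55, 18:15] → contains → no.
K [19:20, 19:45] → after → no.
L [07:25, 07:35] → before → yes.
R [15:35, 16:45] → overlapped-by → no.
S [09:05, 16:20] → contains → no.
Z [15:55, 21:05] → after → no.
Result: L.

L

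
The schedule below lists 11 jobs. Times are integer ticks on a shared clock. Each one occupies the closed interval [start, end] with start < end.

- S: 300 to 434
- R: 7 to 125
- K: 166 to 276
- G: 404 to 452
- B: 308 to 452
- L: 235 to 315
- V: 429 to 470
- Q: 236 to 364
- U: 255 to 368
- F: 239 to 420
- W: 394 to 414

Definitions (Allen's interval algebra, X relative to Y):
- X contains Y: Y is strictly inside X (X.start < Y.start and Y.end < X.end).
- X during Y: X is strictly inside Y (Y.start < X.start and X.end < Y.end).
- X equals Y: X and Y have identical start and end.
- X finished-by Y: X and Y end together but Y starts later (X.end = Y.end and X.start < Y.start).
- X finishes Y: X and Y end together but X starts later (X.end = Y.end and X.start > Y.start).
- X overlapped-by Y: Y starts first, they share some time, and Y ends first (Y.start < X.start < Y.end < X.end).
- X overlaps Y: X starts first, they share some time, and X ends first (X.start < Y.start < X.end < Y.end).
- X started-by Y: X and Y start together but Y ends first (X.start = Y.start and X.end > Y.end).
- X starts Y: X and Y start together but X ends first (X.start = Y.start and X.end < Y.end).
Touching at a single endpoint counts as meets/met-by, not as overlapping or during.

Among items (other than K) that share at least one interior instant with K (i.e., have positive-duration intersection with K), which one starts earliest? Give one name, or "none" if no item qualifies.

L

Target K = [166, 276].
B [308, 452] → after → excluded.
F [239, 420] → overlapped-by → candidate.
G [404, 452] → after → excluded.
L [235, 315] → overlapped-by → candidate.
Q [236, 364] → overlapped-by → candidate.
R [7, 125] → before → excluded.
S [300, 434] → after → excluded.
U [255, 368] → overlapped-by → candidate.
V [429, 470] → after → excluded.
W [394, 414] → after → excluded.
Among candidates, earliest start is 235 → L.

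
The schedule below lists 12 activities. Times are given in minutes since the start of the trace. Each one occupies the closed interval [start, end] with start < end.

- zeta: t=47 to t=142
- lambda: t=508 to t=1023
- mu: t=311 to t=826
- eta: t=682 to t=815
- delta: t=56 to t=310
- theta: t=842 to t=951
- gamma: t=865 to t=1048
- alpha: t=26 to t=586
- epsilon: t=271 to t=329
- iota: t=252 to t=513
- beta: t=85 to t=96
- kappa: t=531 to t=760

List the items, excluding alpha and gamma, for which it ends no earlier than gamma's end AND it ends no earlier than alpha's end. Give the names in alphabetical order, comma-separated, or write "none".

Conditions: its end is no earlier than gamma's end (X.end >= t=1048) AND its end is no earlier than alpha's end (X.end >= t=586).
beta: end t=96 >= t=1048? ✗; end t=96 >= t=586? ✗ → no.
delta: end t=310 >= t=1048? ✗; end t=310 >= t=586? ✗ → no.
epsilon: end t=329 >= t=1048? ✗; end t=329 >= t=586? ✗ → no.
eta: end t=815 >= t=1048? ✗; end t=815 >= t=586? ✓ → no.
iota: end t=513 >= t=1048? ✗; end t=513 >= t=586? ✗ → no.
kappa: end t=760 >= t=1048? ✗; end t=760 >= t=586? ✓ → no.
lambda: end t=1023 >= t=1048? ✗; end t=1023 >= t=586? ✓ → no.
mu: end t=826 >= t=1048? ✗; end t=826 >= t=586? ✓ → no.
theta: end t=951 >= t=1048? ✗; end t=951 >= t=586? ✓ → no.
zeta: end t=142 >= t=1048? ✗; end t=142 >= t=586? ✗ → no.
Result: none.

none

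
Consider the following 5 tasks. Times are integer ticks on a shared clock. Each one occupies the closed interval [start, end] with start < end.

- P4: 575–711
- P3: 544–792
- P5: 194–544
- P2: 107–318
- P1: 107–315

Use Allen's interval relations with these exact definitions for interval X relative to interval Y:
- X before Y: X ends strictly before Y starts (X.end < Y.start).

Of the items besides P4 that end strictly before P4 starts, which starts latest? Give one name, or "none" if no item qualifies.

Target P4 = [575, 711].
P1 [107, 315] → before → candidate.
P2 [107, 318] → before → candidate.
P3 [544, 792] → contains → excluded.
P5 [194, 544] → before → candidate.
Among candidates, latest start is 194 → P5.

P5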